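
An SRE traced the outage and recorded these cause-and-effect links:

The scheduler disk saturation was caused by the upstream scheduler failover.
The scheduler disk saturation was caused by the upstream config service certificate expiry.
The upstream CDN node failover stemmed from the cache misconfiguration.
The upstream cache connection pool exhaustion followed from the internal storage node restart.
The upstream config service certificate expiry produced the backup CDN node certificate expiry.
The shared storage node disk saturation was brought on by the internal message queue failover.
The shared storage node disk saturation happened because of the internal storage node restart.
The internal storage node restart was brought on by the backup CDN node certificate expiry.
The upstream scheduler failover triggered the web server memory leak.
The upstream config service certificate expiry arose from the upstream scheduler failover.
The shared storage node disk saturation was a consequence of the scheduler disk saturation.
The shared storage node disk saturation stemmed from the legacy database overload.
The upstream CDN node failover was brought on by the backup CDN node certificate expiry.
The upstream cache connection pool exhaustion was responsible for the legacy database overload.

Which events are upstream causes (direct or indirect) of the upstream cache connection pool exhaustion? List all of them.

Immediate cause of the upstream cache connection pool exhaustion: the internal storage node restart.
Further upstream: the upstream scheduler failover, the upstream config service certificate expiry, the backup CDN node certificate expiry.

the backup CDN node certificate expiry, the internal storage node restart, the upstream config service certificate expiry, the upstream scheduler failover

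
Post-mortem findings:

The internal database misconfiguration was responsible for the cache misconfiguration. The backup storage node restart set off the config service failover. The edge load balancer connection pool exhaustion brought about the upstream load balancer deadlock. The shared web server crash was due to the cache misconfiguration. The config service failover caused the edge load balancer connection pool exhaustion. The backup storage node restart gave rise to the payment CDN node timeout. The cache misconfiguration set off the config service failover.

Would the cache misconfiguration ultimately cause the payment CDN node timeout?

No

The cache misconfiguration leads to the shared web server crash, the config service failover, the edge load balancer connection pool exhaustion, the upstream load balancer deadlock; the payment CDN node timeout is not among them.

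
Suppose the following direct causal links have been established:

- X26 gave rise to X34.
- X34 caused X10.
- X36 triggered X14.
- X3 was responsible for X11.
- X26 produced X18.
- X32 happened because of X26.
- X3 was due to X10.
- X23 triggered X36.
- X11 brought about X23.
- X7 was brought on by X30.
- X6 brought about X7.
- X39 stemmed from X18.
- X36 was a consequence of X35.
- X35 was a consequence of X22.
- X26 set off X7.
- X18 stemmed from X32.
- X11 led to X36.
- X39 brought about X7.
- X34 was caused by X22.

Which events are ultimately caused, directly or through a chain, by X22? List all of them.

X10, X11, X14, X23, X3, X34, X35, X36

Direct effects: X34, X35.
2 steps out: X10, X36.
3 steps out: X3, X14.
4 steps out: X11.
5 steps out: X23.
Not reachable from it: X26, X32, X18, X30, X39, X6, X7.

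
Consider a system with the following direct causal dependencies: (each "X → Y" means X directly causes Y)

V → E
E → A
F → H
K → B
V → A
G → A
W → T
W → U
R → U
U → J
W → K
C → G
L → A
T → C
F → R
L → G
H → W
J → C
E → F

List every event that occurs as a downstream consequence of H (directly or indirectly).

A, B, C, G, J, K, T, U, W

Direct effects: W.
2 steps out: K, U, T.
3 steps out: B, J, C.
4 steps out: G.
5 steps out: A.
Not reachable from it: V, E, F, R, L.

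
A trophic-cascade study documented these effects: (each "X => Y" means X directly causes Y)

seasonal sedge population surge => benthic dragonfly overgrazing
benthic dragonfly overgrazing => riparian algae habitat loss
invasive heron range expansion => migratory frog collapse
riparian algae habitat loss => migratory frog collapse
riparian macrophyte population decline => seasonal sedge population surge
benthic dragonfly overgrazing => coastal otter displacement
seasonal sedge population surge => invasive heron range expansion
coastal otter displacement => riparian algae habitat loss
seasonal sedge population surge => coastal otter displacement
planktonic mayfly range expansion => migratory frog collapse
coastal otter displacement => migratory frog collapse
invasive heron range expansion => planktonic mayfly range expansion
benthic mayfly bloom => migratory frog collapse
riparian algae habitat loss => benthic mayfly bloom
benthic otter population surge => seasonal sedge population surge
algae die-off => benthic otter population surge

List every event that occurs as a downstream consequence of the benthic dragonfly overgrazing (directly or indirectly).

the benthic mayfly bloom, the coastal otter displacement, the migratory frog collapse, the riparian algae habitat loss

Direct effects: the coastal otter displacement, the riparian algae habitat loss.
2 steps out: the benthic mayfly bloom, the migratory frog collapse.
Not reachable from it: the algae die-off, the benthic otter population surge, the seasonal sedge population surge, the invasive heron range expansion, the planktonic mayfly range expansion, the riparian macrophyte population decline.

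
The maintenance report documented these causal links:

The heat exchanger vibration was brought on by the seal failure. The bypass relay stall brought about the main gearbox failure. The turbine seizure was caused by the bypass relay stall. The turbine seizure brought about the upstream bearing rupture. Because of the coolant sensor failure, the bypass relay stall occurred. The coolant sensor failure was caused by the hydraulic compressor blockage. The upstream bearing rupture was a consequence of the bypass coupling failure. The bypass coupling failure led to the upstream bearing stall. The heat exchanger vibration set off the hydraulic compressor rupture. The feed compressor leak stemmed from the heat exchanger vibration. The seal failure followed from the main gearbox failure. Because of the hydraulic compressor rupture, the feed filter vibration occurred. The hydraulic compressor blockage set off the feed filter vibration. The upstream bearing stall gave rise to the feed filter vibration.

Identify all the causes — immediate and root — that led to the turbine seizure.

Immediate cause of the turbine seizure: the bypass relay stall.
Further upstream: the hydraulic compressor blockage, the coolant sensor failure.

the bypass relay stall, the coolant sensor failure, the hydraulic compressor blockage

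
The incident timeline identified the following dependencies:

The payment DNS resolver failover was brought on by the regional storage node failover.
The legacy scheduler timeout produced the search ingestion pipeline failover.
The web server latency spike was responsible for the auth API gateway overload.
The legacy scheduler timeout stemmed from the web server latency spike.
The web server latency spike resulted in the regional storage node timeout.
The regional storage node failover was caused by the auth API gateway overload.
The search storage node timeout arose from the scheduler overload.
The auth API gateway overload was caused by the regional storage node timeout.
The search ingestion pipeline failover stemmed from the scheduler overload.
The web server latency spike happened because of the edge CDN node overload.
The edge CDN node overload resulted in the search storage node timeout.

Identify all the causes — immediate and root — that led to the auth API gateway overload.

the edge CDN node overload, the regional storage node timeout, the web server latency spike

Immediate causes of the auth API gateway overload: the web server latency spike, the regional storage node timeout.
Further upstream: the edge CDN node overload.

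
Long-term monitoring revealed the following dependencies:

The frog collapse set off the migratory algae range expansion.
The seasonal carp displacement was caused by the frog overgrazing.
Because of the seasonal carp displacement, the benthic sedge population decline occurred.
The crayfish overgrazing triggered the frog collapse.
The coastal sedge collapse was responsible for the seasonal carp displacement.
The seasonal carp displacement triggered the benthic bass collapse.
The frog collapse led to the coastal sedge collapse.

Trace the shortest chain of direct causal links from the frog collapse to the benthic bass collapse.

the frog collapse → the coastal sedge collapse
the coastal sedge collapse → the seasonal carp displacement
the seasonal carp displacement → the benthic bass collapse
Length: 3 steps.

the frog collapse → the coastal sedge collapse → the seasonal carp displacement → the benthic bass collapse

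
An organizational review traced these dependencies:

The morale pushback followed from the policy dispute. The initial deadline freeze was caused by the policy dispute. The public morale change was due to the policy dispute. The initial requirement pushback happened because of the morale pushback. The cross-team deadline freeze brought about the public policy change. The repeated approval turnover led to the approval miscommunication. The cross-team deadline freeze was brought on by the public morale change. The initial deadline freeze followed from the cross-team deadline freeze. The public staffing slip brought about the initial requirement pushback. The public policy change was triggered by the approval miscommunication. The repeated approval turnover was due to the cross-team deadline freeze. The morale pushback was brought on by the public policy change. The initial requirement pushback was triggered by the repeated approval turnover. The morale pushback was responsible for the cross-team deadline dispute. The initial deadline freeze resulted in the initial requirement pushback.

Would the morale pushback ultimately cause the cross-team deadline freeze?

The morale pushback leads to the initial requirement pushback, the cross-team deadline dispute; the cross-team deadline freeze is not among them.

No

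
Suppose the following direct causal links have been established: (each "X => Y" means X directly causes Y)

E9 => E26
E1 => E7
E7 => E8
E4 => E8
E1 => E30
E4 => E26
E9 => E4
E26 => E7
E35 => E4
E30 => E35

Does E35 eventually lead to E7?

There is a causal chain: E35 → E4 → E26 → E7.

Yes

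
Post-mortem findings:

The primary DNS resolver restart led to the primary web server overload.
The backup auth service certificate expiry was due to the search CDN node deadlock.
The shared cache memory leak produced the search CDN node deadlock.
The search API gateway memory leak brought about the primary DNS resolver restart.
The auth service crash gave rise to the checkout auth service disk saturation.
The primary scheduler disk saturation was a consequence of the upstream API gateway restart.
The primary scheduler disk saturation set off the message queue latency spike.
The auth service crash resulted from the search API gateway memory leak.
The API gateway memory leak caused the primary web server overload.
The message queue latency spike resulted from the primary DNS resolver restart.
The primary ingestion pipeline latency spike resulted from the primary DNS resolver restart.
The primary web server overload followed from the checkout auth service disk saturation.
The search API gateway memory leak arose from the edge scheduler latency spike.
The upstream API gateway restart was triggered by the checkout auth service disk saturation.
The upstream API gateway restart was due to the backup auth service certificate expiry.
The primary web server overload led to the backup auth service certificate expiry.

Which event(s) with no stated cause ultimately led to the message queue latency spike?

Tracing upstream from the message queue latency spike: the message queue latency spike ← the primary scheduler disk saturation ← the upstream API gateway restart ← the backup auth service certificate expiry ← the search CDN node deadlock ← the shared cache memory leak.
A separate upstream branch: the message queue latency spike ← the primary DNS resolver restart ← the search API gateway memory leak ← the edge scheduler latency spike.
A separate upstream branch: the message queue latency spike ← the primary scheduler disk saturation ← the upstream API gateway restart ← the backup auth service certificate expiry ← the primary web server overload ← the API gateway memory leak.
Each of those chain origins has no stated cause.

the API gateway memory leak, the edge scheduler latency spike, the shared cache memory leak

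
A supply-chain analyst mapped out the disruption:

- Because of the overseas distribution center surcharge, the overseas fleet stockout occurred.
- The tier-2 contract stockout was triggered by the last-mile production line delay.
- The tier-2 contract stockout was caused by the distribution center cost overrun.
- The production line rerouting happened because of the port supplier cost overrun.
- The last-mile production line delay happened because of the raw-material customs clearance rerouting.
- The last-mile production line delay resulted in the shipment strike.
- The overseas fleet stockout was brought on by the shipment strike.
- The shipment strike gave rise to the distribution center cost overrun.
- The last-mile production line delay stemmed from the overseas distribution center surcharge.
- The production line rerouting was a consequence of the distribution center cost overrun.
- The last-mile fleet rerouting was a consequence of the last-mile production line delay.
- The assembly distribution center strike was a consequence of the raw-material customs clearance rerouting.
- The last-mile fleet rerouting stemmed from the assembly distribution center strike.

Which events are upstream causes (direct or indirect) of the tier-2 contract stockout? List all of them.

Immediate causes of the tier-2 contract stockout: the last-mile production line delay, the distribution center cost overrun.
Further upstream: the raw-material customs clearance rerouting, the overseas distribution center surcharge, the shipment strike.

the distribution center cost overrun, the last-mile production line delay, the overseas distribution center surcharge, the raw-material customs clearance rerouting, the shipment strike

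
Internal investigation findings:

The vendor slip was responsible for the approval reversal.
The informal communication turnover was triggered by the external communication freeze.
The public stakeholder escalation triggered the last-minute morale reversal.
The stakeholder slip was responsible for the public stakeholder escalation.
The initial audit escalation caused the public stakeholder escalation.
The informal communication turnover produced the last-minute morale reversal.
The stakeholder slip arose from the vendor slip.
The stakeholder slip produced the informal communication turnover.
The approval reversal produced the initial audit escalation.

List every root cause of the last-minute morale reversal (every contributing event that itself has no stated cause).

the external communication freeze, the vendor slip

Tracing upstream from the last-minute morale reversal: the last-minute morale reversal ← the informal communication turnover ← the stakeholder slip ← the vendor slip.
A separate upstream branch: the last-minute morale reversal ← the informal communication turnover ← the external communication freeze.
Each of those chain origins has no stated cause.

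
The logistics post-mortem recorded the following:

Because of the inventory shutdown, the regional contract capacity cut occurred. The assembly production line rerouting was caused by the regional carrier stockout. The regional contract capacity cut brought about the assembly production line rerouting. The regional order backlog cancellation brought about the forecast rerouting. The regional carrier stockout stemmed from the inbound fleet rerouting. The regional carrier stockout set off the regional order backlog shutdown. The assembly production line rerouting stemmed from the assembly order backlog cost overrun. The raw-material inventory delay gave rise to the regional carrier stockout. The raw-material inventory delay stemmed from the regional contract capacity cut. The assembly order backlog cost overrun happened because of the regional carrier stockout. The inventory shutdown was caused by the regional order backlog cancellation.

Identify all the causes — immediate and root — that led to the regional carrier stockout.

the inbound fleet rerouting, the inventory shutdown, the raw-material inventory delay, the regional contract capacity cut, the regional order backlog cancellation

Immediate causes of the regional carrier stockout: the raw-material inventory delay, the inbound fleet rerouting.
Further upstream: the regional order backlog cancellation, the inventory shutdown, the regional contract capacity cut.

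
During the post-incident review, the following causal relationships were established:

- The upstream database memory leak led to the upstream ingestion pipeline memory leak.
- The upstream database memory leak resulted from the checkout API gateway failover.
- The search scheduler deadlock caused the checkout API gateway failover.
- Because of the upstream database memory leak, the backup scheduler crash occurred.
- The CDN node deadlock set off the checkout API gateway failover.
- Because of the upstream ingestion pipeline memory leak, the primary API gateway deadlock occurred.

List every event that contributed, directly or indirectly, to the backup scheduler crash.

Immediate cause of the backup scheduler crash: the upstream database memory leak.
Further upstream: the search scheduler deadlock, the checkout API gateway failover, the CDN node deadlock.

the CDN node deadlock, the checkout API gateway failover, the search scheduler deadlock, the upstream database memory leak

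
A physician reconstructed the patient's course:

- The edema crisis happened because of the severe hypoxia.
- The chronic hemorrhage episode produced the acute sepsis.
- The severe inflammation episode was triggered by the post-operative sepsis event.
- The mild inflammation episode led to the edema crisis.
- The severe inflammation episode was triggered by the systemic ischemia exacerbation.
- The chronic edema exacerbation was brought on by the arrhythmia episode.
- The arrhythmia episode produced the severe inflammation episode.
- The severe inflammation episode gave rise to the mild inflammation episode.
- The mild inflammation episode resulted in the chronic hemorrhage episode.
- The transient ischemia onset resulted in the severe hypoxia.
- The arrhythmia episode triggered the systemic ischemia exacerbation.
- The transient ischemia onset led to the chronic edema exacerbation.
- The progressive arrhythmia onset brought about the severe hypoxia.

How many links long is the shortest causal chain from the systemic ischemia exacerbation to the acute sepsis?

Shortest chain: the systemic ischemia exacerbation → the severe inflammation episode → the mild inflammation episode → the chronic hemorrhage episode → the acute sepsis.

4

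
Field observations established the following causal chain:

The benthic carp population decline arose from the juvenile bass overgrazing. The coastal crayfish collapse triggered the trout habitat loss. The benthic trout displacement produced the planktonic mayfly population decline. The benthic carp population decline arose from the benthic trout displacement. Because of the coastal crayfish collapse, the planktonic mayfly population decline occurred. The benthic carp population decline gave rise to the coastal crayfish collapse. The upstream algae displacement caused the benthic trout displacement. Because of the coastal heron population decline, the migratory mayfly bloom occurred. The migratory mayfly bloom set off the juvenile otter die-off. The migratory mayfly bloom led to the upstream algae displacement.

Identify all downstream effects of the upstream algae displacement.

Direct effects: the benthic trout displacement.
2 steps out: the benthic carp population decline, the planktonic mayfly population decline.
3 steps out: the coastal crayfish collapse.
4 steps out: the trout habitat loss.
Not reachable from it: the coastal heron population decline, the migratory mayfly bloom, the juvenile otter die-off, the juvenile bass overgrazing.

the benthic carp population decline, the benthic trout displacement, the coastal crayfish collapse, the planktonic mayfly population decline, the trout habitat loss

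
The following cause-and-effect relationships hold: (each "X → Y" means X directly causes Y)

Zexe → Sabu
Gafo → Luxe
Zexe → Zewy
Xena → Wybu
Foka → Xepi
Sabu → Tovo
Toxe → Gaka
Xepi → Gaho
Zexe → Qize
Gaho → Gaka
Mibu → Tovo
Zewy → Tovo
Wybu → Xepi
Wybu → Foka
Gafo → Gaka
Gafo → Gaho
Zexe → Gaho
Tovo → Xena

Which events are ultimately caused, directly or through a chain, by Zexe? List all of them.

Foka, Gaho, Gaka, Qize, Sabu, Tovo, Wybu, Xena, Xepi, Zewy

Direct effects: Sabu, Qize, Zewy, Gaho.
2 steps out: Tovo, Gaka.
3 steps out: Xena.
4 steps out: Wybu.
5 steps out: Foka, Xepi.
Not reachable from it: Gafo, Luxe, Mibu, Toxe.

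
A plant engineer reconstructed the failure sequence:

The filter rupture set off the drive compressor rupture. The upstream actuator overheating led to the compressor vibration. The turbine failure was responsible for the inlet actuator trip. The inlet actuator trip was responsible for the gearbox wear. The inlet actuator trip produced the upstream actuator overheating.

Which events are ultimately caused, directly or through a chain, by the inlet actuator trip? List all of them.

Direct effects: the gearbox wear, the upstream actuator overheating.
2 steps out: the compressor vibration.
Not reachable from it: the filter rupture, the drive compressor rupture, the turbine failure.

the compressor vibration, the gearbox wear, the upstream actuator overheating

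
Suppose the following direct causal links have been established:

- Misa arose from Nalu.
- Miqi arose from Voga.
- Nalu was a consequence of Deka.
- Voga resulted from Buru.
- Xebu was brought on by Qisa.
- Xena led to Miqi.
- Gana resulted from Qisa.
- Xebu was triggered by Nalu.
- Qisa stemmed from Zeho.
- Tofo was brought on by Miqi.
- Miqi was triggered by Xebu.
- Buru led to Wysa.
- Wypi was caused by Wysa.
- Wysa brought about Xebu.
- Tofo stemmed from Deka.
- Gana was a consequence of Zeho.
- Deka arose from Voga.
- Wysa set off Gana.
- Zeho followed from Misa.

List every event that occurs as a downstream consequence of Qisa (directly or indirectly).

Direct effects: Xebu, Gana.
2 steps out: Miqi.
3 steps out: Tofo.
Not reachable from it: Buru, Wysa, Voga, Deka, Wypi, Nalu, Misa, Zeho, Xena.

Gana, Miqi, Tofo, Xebu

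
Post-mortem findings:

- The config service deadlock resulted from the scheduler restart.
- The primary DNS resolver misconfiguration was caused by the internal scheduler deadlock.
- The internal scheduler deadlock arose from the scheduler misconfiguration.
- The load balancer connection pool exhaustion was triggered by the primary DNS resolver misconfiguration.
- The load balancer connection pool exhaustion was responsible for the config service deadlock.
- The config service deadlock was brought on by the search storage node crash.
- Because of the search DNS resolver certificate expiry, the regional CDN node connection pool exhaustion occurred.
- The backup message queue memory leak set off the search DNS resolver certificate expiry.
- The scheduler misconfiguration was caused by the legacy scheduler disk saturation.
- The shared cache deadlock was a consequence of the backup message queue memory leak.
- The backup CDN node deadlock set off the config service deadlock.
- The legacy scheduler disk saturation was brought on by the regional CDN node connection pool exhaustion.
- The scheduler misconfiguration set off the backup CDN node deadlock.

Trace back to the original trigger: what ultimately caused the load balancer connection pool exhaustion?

the backup message queue memory leak

Tracing upstream from the load balancer connection pool exhaustion: the load balancer connection pool exhaustion ← the primary DNS resolver misconfiguration ← the internal scheduler deadlock ← the scheduler misconfiguration ← the legacy scheduler disk saturation ← the regional CDN node connection pool exhaustion ← the search DNS resolver certificate expiry ← the backup message queue memory leak.
The backup message queue memory leak has no stated cause, so it is the root.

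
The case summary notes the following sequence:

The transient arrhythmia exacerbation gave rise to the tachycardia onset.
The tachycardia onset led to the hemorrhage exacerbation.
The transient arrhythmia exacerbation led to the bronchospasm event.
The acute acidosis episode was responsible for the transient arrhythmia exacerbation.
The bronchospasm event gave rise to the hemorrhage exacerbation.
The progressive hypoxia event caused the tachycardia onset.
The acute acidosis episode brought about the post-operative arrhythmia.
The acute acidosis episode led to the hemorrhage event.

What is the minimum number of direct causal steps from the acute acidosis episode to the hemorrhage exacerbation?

3

Shortest chain: the acute acidosis episode → the transient arrhythmia exacerbation → the tachycardia onset → the hemorrhage exacerbation.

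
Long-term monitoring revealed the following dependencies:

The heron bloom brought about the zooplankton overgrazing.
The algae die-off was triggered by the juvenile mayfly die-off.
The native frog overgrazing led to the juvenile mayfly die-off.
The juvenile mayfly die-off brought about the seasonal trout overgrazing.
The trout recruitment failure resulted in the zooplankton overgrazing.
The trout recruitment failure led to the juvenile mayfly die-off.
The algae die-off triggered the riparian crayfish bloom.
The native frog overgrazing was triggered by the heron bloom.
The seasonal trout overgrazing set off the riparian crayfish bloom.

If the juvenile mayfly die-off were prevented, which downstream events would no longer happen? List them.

the algae die-off, the riparian crayfish bloom, the seasonal trout overgrazing

Downstream of the juvenile mayfly die-off: the seasonal trout overgrazing, the algae die-off, the riparian crayfish bloom.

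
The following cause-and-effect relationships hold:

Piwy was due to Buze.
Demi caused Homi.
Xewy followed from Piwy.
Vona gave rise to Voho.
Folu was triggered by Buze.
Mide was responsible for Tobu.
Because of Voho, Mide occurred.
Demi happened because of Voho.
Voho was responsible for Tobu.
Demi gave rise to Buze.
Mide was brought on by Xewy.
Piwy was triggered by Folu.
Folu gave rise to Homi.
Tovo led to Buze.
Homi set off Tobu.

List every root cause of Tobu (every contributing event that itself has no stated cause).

Tovo, Vona

Tracing upstream from Tobu: Tobu ← Voho ← Vona.
A separate upstream branch: Tobu ← Homi ← Folu ← Buze ← Tovo.
Each of those chain origins has no stated cause.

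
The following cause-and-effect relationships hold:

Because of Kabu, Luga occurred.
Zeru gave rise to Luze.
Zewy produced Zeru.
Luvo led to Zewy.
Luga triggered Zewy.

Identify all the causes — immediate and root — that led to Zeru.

Immediate cause of Zeru: Zewy.
Further upstream: Kabu, Luvo, Luga.

Kabu, Luga, Luvo, Zewy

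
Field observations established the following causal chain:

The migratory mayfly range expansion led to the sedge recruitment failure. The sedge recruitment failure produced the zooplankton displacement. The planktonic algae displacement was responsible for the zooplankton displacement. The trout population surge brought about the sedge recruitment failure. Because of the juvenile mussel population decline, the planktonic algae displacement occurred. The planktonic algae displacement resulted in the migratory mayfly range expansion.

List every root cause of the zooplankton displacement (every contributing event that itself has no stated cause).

the juvenile mussel population decline, the trout population surge

Tracing upstream from the zooplankton displacement: the zooplankton displacement ← the planktonic algae displacement ← the juvenile mussel population decline.
A separate upstream branch: the zooplankton displacement ← the sedge recruitment failure ← the trout population surge.
Each of those chain origins has no stated cause.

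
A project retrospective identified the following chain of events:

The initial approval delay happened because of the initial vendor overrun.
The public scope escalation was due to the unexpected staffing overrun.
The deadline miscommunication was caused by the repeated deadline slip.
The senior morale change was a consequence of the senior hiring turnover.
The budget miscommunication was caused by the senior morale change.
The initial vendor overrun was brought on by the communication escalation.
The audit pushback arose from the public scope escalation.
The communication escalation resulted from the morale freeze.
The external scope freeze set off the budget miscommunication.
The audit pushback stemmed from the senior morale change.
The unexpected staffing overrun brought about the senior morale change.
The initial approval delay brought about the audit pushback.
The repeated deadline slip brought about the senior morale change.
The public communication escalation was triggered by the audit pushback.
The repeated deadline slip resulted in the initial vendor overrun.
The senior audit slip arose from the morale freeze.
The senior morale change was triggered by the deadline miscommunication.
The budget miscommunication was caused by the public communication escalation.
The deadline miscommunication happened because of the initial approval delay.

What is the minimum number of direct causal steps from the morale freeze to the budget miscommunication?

6

Shortest chain: the morale freeze → the communication escalation → the initial vendor overrun → the initial approval delay → the deadline miscommunication → the senior morale change → the budget miscommunication.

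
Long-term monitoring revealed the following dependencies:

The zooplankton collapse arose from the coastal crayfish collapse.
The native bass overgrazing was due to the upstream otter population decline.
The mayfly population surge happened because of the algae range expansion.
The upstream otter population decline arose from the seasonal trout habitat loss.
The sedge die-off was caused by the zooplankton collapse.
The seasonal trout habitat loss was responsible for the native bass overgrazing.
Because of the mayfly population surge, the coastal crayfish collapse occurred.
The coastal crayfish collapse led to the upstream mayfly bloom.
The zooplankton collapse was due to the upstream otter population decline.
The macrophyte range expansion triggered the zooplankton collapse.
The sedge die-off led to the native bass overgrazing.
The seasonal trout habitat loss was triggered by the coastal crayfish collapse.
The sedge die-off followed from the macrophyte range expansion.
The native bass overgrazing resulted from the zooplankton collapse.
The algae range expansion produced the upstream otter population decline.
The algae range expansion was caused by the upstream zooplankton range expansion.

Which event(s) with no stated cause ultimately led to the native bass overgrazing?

Tracing upstream from the native bass overgrazing: the native bass overgrazing ← the upstream otter population decline ← the algae range expansion ← the upstream zooplankton range expansion.
A separate upstream branch: the native bass overgrazing ← the zooplankton collapse ← the macrophyte range expansion.
Each of those chain origins has no stated cause.

the macrophyte range expansion, the upstream zooplankton range expansion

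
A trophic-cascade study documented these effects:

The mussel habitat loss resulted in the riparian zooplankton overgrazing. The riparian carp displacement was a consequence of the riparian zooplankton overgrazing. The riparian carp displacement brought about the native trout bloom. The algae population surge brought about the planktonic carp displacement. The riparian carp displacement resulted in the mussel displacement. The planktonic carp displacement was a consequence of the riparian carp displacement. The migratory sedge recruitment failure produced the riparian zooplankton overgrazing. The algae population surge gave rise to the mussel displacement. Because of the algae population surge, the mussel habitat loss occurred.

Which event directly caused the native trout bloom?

Upstream contributors include the algae population surge, the migratory sedge recruitment failure, the mussel habitat loss, the riparian zooplankton overgrazing, but only the riparian carp displacement feeds directly into the native trout bloom.

the riparian carp displacement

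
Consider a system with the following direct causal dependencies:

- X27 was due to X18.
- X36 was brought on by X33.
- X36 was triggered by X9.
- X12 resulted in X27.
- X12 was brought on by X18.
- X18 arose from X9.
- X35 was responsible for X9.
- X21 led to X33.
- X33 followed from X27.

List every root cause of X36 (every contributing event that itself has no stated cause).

X21, X35

Tracing upstream from X36: X36 ← X9 ← X35.
A separate upstream branch: X36 ← X33 ← X21.
Each of those chain origins has no stated cause.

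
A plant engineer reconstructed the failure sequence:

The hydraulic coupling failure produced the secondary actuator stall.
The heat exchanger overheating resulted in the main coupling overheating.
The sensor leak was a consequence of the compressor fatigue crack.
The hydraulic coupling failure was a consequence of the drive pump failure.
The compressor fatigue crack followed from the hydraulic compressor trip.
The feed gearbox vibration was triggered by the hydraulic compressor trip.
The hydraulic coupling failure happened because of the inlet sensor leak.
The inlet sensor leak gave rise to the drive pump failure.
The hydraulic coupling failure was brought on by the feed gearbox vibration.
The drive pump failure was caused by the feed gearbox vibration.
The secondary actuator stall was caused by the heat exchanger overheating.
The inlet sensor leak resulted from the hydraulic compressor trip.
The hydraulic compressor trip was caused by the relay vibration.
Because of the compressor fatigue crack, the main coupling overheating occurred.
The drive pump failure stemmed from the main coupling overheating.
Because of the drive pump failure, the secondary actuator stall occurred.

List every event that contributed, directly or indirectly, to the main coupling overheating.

the compressor fatigue crack, the heat exchanger overheating, the hydraulic compressor trip, the relay vibration

Immediate causes of the main coupling overheating: the heat exchanger overheating, the compressor fatigue crack.
Further upstream: the relay vibration, the hydraulic compressor trip.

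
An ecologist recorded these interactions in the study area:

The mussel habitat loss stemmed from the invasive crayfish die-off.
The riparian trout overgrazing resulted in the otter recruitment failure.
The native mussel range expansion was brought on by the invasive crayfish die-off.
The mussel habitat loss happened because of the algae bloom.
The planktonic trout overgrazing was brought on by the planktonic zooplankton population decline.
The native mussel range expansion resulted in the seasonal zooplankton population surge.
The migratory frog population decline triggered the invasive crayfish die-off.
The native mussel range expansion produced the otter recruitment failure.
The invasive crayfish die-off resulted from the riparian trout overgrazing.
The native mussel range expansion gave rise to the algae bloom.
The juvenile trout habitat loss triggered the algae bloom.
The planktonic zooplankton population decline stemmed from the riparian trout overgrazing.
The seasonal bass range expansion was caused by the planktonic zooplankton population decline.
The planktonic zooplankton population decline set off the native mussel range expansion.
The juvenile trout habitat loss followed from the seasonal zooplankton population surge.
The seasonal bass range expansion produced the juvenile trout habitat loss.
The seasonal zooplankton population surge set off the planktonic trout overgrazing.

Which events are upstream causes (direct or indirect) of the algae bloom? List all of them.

Immediate causes of the algae bloom: the native mussel range expansion, the juvenile trout habitat loss.
Further upstream: the riparian trout overgrazing, the planktonic zooplankton population decline, the migratory frog population decline, the invasive crayfish die-off, the seasonal bass range expansion, the seasonal zooplankton population surge.

the invasive crayfish die-off, the juvenile trout habitat loss, the migratory frog population decline, the native mussel range expansion, the planktonic zooplankton population decline, the riparian trout overgrazing, the seasonal bass range expansion, the seasonal zooplankton population surge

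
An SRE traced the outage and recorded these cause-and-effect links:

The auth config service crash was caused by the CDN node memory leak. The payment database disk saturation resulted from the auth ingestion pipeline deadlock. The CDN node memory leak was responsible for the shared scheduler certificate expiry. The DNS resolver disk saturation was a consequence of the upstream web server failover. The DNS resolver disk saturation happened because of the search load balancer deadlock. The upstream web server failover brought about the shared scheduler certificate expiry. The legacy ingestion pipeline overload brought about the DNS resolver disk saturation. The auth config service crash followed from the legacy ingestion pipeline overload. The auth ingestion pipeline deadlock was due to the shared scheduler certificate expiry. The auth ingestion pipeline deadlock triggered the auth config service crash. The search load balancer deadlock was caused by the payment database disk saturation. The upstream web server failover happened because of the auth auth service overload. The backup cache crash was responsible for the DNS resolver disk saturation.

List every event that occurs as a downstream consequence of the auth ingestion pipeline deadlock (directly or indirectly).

Direct effects: the payment database disk saturation, the auth config service crash.
2 steps out: the search load balancer deadlock.
3 steps out: the DNS resolver disk saturation.
Not reachable from it: the legacy ingestion pipeline overload, the auth auth service overload, the CDN node memory leak, the backup cache crash, the upstream web server failover, the shared scheduler certificate expiry.

the DNS resolver disk saturation, the auth config service crash, the payment database disk saturation, the search load balancer deadlock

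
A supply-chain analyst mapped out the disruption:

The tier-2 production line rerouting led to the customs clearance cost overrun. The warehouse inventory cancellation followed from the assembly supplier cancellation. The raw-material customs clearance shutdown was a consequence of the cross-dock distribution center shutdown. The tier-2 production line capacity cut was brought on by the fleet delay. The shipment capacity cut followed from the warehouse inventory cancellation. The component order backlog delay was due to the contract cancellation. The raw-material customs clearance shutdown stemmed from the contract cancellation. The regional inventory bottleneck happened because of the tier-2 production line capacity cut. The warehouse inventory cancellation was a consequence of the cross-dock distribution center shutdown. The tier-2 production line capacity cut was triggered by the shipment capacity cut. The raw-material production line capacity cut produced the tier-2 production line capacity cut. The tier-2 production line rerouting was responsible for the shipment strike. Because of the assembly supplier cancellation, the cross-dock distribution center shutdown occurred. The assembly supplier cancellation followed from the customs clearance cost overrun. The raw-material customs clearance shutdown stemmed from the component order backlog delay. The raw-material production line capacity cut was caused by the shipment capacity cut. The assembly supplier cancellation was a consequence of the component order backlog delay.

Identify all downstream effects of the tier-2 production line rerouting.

the assembly supplier cancellation, the cross-dock distribution center shutdown, the customs clearance cost overrun, the raw-material customs clearance shutdown, the raw-material production line capacity cut, the regional inventory bottleneck, the shipment capacity cut, the shipment strike, the tier-2 production line capacity cut, the warehouse inventory cancellation

Direct effects: the customs clearance cost overrun, the shipment strike.
2 steps out: the assembly supplier cancellation.
3 steps out: the cross-dock distribution center shutdown, the warehouse inventory cancellation.
4 steps out: the raw-material customs clearance shutdown, the shipment capacity cut.
5 steps out: the raw-material production line capacity cut, the tier-2 production line capacity cut.
6 steps out: the regional inventory bottleneck.
Not reachable from it: the contract cancellation, the component order backlog delay, the fleet delay.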